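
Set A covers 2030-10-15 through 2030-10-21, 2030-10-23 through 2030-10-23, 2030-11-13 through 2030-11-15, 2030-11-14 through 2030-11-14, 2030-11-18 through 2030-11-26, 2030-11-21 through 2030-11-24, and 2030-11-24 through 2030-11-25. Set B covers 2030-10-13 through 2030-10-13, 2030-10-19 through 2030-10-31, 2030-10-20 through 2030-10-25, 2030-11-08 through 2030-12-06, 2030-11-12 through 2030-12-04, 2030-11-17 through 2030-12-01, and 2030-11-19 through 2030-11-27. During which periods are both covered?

2030-10-19 through 2030-10-21, 2030-10-23 through 2030-10-23, 2030-11-13 through 2030-11-15, 2030-11-18 through 2030-11-26

First set merges to 2030-10-15 through 2030-10-21, 2030-10-23 through 2030-10-23, 2030-11-13 through 2030-11-15, 2030-11-18 through 2030-11-26.
Second set merges to 2030-10-13 through 2030-10-13, 2030-10-19 through 2030-10-31, 2030-11-08 through 2030-12-06.
2030-10-15 through 2030-10-21 ∩ B → 2030-10-19 through 2030-10-21.
2030-10-23 through 2030-10-23 ∩ B → 2030-10-23 through 2030-10-23.
2030-11-13 through 2030-11-15 ∩ B → 2030-11-13 through 2030-11-15.
2030-11-18 through 2030-11-26 ∩ B → 2030-11-18 through 2030-11-26.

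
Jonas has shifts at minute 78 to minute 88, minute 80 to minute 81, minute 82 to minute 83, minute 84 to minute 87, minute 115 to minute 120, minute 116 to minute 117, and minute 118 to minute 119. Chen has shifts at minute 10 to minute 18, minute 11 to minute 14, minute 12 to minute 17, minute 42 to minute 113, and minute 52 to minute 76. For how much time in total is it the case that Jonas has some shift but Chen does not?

5 minutes

A, merged: minute 78 to minute 88, minute 115 to minute 120.
B, merged: minute 10 to minute 18, minute 42 to minute 113.
A \ B = minute 115 to minute 120.
Total: 5 minutes.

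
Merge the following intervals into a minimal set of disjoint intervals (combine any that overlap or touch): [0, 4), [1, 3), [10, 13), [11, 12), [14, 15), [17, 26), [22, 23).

[0, 4) ∪ [10, 13) ∪ [14, 15) ∪ [17, 26)

[1, 3) overlaps/touches [0, 4) → extend to [0, 4).
[10, 13) is disjoint → start new block.
[11, 12) overlaps/touches [10, 13) → extend to [10, 13).
[14, 15) is disjoint → start new block.
[17, 26) is disjoint → start new block.
[22, 23) overlaps/touches [17, 26) → extend to [17, 26).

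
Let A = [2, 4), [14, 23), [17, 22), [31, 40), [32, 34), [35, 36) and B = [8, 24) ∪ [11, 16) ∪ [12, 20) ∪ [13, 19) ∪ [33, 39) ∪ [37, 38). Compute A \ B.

First set merges to [2, 4), [14, 23), [31, 40).
Second set merges to [8, 24), [33, 39).
[2, 4): no B overlap → unchanged.
[14, 23): fully covered by B → removed.
[31, 40) minus B → [31, 33), [39, 40).

[2, 4) ∪ [31, 33) ∪ [39, 40)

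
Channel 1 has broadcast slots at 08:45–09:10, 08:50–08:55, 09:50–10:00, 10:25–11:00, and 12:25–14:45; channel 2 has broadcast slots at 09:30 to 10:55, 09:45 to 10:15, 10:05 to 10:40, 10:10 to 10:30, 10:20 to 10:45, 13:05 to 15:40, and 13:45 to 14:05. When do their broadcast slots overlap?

09:50–10:00, 10:25–10:55, 13:05–14:45

A, merged: 08:45–09:10, 09:50–10:00, 10:25–11:00, 12:25–14:45.
B, merged: 09:30–10:55, 13:05–15:40.
08:45–09:10 falls entirely outside B.
09:50–10:00 overlaps B on 09:50–10:00.
10:25–11:00 overlaps B on 10:25–10:55.
12:25–14:45 overlaps B on 13:05–14:45.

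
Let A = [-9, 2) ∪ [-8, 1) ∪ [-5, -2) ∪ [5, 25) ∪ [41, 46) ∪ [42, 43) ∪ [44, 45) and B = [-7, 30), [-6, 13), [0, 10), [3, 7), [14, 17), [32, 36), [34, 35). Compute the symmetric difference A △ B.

[-9, -7) ∪ [2, 5) ∪ [25, 30) ∪ [32, 36) ∪ [41, 46)

Merge the first list: [-9, 2), [5, 25), [41, 46).
Merge the second list: [-7, 30), [32, 36).
Only in the first: [-9, -7), [41, 46).
Only in the second: [2, 5), [25, 30), [32, 36).
Together these are the periods covered by exactly one.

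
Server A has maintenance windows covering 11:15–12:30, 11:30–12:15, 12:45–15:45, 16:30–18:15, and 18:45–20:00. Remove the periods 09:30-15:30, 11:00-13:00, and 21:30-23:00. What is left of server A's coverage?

First set merges to 11:15–12:30, 12:45–15:45, 16:30–18:15, 18:45–20:00.
Second set merges to 09:30–15:30, 21:30–23:00.
11:15–12:30: entirely removed.
12:45–15:45 \ B = 15:30–15:45.
16:30–18:15: nothing removed.
18:45–20:00: nothing removed.

15:30–15:45, 16:30–18:15, 18:45–20:00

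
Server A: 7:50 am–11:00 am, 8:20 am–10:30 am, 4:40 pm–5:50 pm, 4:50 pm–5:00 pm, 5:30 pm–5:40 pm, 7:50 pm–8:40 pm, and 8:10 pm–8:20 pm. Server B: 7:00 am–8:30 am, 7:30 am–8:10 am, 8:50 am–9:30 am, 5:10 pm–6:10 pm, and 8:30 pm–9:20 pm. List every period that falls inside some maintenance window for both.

7:50 am-8:30 am, 8:50 am-9:30 am, 5:10 pm-5:50 pm, 8:30 pm-8:40 pm

Merge the first list: 7:50 am-11:00 am, 4:40 pm-5:50 pm, 7:50 pm-8:40 pm.
Merge the second list: 7:00 am-8:30 am, 8:50 am-9:30 am, 5:10 pm-6:10 pm, 8:30 pm-9:20 pm.
7:50 am-11:00 am overlaps B on 7:50 am-8:30 am, 8:50 am-9:30 am.
4:40 pm-5:50 pm overlaps B on 5:10 pm-5:50 pm.
7:50 pm-8:40 pm overlaps B on 8:30 pm-8:40 pm.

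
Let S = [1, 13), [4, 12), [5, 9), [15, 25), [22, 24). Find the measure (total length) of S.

Merged: [1, 13), [15, 25).
Lengths: 12 + 10 = 22.

22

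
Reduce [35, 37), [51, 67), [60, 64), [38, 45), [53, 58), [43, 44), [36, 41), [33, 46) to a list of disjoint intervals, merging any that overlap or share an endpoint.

[33, 46) ∪ [51, 67)

Sort by start: [33, 46), [35, 37), [36, 41), [38, 45), [43, 44), [51, 67), [53, 58), [60, 64).
[35, 37) overlaps/touches [33, 46) → extend to [33, 46).
[36, 41) overlaps/touches [33, 46) → extend to [33, 46).
[38, 45) overlaps/touches [33, 46) → extend to [33, 46).
[43, 44) overlaps/touches [33, 46) → extend to [33, 46).
[51, 67) is disjoint → start new block.
[53, 58) overlaps/touches [51, 67) → extend to [51, 67).
[60, 64) overlaps/touches [51, 67) → extend to [51, 67).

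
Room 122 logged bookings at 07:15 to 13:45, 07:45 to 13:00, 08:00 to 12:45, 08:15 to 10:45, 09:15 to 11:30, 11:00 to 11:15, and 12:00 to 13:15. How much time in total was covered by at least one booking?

Merged: 07:15–13:45.
Length: 6 h 30 min.

6 h 30 min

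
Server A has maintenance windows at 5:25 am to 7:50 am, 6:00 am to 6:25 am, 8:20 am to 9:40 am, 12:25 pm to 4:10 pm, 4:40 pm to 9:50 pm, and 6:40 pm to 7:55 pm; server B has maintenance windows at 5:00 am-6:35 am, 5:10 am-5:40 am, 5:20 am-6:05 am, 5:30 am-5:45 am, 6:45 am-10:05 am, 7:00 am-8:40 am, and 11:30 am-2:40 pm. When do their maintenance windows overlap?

A, merged: 5:25 am–7:50 am, 8:20 am–9:40 am, 12:25 pm–4:10 pm, 4:40 pm–9:50 pm.
B, merged: 5:00 am–6:35 am, 6:45 am–10:05 am, 11:30 am–2:40 pm.
5:25 am–7:50 am ∩ B → 5:25 am–6:35 am, 6:45 am–7:50 am.
8:20 am–9:40 am ∩ B → 8:20 am–9:40 am.
12:25 pm–4:10 pm ∩ B → 12:25 pm–2:40 pm.
4:40 pm–9:50 pm meets no B interval.

5:25 am–6:35 am, 6:45 am–7:50 am, 8:20 am–9:40 am, 12:25 pm–2:40 pm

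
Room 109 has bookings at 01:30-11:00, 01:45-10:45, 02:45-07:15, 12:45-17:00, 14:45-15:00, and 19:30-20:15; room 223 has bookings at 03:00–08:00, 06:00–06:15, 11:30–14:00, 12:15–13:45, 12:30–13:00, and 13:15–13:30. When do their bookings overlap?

03:00–08:00, 12:45–14:00

A, merged: 01:30–11:00, 12:45–17:00, 19:30–20:15.
B, merged: 03:00–08:00, 11:30–14:00.
01:30–11:00 ∩ B → 03:00–08:00.
12:45–17:00 ∩ B → 12:45–14:00.
19:30–20:15 meets no B interval.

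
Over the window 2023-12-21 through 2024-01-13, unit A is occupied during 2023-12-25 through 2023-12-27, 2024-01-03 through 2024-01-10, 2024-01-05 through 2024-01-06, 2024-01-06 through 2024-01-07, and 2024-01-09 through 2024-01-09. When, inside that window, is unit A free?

After merging, the occupied span is 2023-12-25 through 2023-12-27, 2024-01-03 through 2024-01-10.
Complement within 2023-12-21 through 2024-01-13: 2023-12-21 through 2023-12-24, 2023-12-28 through 2024-01-02, 2024-01-11 through 2024-01-13.

2023-12-21 through 2023-12-24, 2023-12-28 through 2024-01-02, 2024-01-11 through 2024-01-13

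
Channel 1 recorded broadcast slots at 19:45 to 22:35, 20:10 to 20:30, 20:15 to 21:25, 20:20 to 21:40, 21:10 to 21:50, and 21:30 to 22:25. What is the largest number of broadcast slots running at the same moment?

At 20:20, 4 of the intervals are simultaneously active.
No point has more.

4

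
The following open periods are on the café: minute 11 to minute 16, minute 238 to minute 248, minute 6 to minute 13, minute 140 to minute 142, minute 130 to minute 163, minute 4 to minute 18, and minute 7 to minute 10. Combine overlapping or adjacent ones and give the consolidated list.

Sort by start: minute 4 to minute 18, minute 6 to minute 13, minute 7 to minute 10, minute 11 to minute 16, minute 130 to minute 163, minute 140 to minute 142, minute 238 to minute 248.
minute 6 to minute 13 overlaps/touches minute 4 to minute 18 → extend to minute 4 to minute 18.
minute 7 to minute 10 overlaps/touches minute 4 to minute 18 → extend to minute 4 to minute 18.
minute 11 to minute 16 overlaps/touches minute 4 to minute 18 → extend to minute 4 to minute 18.
minute 130 to minute 163 is disjoint → start new block.
minute 140 to minute 142 overlaps/touches minute 130 to minute 163 → extend to minute 130 to minute 163.
minute 238 to minute 248 is disjoint → start new block.

minute 4 to minute 18, minute 130 to minute 163, minute 238 to minute 248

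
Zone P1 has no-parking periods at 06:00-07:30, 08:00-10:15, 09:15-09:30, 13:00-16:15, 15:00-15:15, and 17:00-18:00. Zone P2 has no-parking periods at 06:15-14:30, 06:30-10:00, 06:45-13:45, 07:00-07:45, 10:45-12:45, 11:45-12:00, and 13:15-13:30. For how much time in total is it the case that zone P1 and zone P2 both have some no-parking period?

Merge the first list: 06:00-07:30, 08:00-10:15, 13:00-16:15, 17:00-18:00.
Merge the second list: 06:15-14:30.
A ∩ B = 06:15-07:30, 08:00-10:15, 13:00-14:30.
Total: 1 h 15 min + 2 h 15 min + 1 h 30 min = 5 h.

5 h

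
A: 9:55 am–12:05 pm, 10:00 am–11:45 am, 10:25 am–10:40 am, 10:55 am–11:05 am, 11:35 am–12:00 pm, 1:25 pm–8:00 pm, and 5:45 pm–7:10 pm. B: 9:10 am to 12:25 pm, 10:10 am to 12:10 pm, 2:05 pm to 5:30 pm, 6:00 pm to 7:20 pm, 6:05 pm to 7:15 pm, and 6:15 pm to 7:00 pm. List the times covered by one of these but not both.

9:10 am–9:55 am, 12:05 pm–12:25 pm, 1:25 pm–2:05 pm, 5:30 pm–6:00 pm, 7:20 pm–8:00 pm

First set merges to 9:55 am–12:05 pm, 1:25 pm–8:00 pm.
Second set merges to 9:10 am–12:25 pm, 2:05 pm–5:30 pm, 6:00 pm–7:20 pm.
A but not B: 1:25 pm–2:05 pm, 5:30 pm–6:00 pm, 7:20 pm–8:00 pm.
B but not A: 9:10 am–9:55 am, 12:05 pm–12:25 pm.
Combining gives A △ B.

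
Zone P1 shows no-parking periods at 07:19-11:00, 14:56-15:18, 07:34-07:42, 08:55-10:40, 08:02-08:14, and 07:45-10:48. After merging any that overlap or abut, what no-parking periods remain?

Sort by start: 07:19–11:00, 07:34–07:42, 07:45–10:48, 08:02–08:14, 08:55–10:40, 14:56–15:18.
07:34–07:42 overlaps/touches 07:19–11:00 → extend to 07:19–11:00.
07:45–10:48 overlaps/touches 07:19–11:00 → extend to 07:19–11:00.
08:02–08:14 overlaps/touches 07:19–11:00 → extend to 07:19–11:00.
08:55–10:40 overlaps/touches 07:19–11:00 → extend to 07:19–11:00.
14:56–15:18 is disjoint → start new block.

07:19–11:00, 14:56–15:18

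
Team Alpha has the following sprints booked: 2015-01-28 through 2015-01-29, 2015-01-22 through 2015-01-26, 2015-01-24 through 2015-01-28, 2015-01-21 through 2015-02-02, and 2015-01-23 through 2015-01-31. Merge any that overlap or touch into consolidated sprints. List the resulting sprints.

Sort by start: 2015-01-21 through 2015-02-02, 2015-01-22 through 2015-01-26, 2015-01-23 through 2015-01-31, 2015-01-24 through 2015-01-28, 2015-01-28 through 2015-01-29.
2015-01-22 through 2015-01-26 overlaps/touches 2015-01-21 through 2015-02-02 → extend to 2015-01-21 through 2015-02-02.
2015-01-23 through 2015-01-31 overlaps/touches 2015-01-21 through 2015-02-02 → extend to 2015-01-21 through 2015-02-02.
2015-01-24 through 2015-01-28 overlaps/touches 2015-01-21 through 2015-02-02 → extend to 2015-01-21 through 2015-02-02.
2015-01-28 through 2015-01-29 overlaps/touches 2015-01-21 through 2015-02-02 → extend to 2015-01-21 through 2015-02-02.

2015-01-21 through 2015-02-02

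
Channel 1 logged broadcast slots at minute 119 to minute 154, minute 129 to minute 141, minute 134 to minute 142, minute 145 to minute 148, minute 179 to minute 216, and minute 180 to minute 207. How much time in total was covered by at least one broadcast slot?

Merged: minute 119 to minute 154, minute 179 to minute 216.
Lengths: 35 minutes + 37 minutes = 72 minutes.

72 minutes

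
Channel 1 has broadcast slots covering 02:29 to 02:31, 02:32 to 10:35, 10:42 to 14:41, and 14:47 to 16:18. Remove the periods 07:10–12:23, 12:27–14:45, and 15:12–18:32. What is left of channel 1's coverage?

02:29–02:31, 02:32–07:10, 12:23–12:27, 14:47–15:12

02:29–02:31: no B overlap → unchanged.
02:32–10:35 minus B → 02:32–07:10.
10:42–14:41 minus B → 12:23–12:27.
14:47–16:18 minus B → 14:47–15:12.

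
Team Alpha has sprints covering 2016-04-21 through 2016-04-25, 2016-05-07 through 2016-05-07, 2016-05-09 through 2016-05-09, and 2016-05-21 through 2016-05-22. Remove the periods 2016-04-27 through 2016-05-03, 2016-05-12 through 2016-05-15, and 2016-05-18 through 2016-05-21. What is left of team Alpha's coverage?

2016-04-21 through 2016-04-25, 2016-05-07 through 2016-05-07, 2016-05-09 through 2016-05-09, 2016-05-22 through 2016-05-22

2016-04-21 through 2016-04-25 is untouched.
2016-05-07 through 2016-05-07 is untouched.
2016-05-09 through 2016-05-09 is untouched.
2016-05-21 through 2016-05-22 with B removed leaves 2016-05-22 through 2016-05-22.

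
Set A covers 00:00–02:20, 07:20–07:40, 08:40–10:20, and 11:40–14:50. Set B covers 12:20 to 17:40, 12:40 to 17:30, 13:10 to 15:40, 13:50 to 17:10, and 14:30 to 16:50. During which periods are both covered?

12:20–14:50

Second set merges to 12:20–17:40.
00:00–02:20 falls entirely outside B.
07:20–07:40 falls entirely outside B.
08:40–10:20 falls entirely outside B.
11:40–14:50 overlaps B on 12:20–14:50.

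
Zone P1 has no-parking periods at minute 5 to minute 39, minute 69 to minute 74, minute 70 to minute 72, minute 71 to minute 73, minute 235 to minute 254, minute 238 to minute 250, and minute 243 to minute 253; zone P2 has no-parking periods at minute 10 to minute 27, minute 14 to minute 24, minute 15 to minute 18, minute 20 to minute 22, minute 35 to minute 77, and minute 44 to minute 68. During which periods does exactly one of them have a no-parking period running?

First set merges to minute 5 to minute 39, minute 69 to minute 74, minute 235 to minute 254.
Second set merges to minute 10 to minute 27, minute 35 to minute 77.
A \ B = minute 5 to minute 10, minute 27 to minute 35, minute 235 to minute 254.
B \ A = minute 39 to minute 69, minute 74 to minute 77.
Union of the two gives the symmetric difference.

minute 5 to minute 10, minute 27 to minute 35, minute 39 to minute 69, minute 74 to minute 77, minute 235 to minute 254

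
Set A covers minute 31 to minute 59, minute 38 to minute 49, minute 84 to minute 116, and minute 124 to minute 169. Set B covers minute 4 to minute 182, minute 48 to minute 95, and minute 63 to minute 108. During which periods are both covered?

Merge the first list: minute 31 to minute 59, minute 84 to minute 116, minute 124 to minute 169.
Merge the second list: minute 4 to minute 182.
minute 31 to minute 59 meets the second set on minute 31 to minute 59.
minute 84 to minute 116 meets the second set on minute 84 to minute 116.
minute 124 to minute 169 meets the second set on minute 124 to minute 169.

minute 31 to minute 59, minute 84 to minute 116, minute 124 to minute 169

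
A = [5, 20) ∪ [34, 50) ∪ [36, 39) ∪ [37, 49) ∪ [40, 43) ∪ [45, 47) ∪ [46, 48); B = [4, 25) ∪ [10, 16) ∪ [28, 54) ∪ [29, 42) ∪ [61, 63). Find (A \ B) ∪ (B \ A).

A, merged: [5, 20), [34, 50).
B, merged: [4, 25), [28, 54), [61, 63).
A but not B: none.
B but not A: [4, 5), [20, 25), [28, 34), [50, 54), [61, 63).
Combining gives A △ B.

[4, 5) ∪ [20, 25) ∪ [28, 34) ∪ [50, 54) ∪ [61, 63)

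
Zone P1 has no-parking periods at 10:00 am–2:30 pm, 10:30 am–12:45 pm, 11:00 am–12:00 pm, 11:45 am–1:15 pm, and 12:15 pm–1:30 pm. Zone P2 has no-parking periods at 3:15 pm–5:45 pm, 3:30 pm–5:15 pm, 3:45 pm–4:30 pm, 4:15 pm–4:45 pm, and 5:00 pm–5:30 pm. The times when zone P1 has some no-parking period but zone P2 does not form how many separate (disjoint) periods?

1

Merge the first list: 10:00 am-2:30 pm.
Merge the second list: 3:15 pm-5:45 pm.
A \ B = 10:00 am-2:30 pm.
That is 1 disjoint piece.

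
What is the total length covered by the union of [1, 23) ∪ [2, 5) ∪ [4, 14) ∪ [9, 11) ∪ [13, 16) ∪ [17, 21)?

22

Merged: [1, 23).
Length: 22.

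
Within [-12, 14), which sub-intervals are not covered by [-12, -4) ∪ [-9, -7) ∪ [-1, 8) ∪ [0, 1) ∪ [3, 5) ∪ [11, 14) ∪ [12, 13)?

The merged coverage is [-12, -4), [-1, 8), [11, 14).
Gaps within [-12, 14): [-4, -1), [8, 11).

[-4, -1) ∪ [8, 11)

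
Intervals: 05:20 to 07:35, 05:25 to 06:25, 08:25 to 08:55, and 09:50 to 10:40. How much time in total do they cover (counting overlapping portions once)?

3 h 35 min

Merged: 05:20–07:35, 08:25–08:55, 09:50–10:40.
Lengths: 2 h 15 min + 30 min + 50 min = 3 h 35 min.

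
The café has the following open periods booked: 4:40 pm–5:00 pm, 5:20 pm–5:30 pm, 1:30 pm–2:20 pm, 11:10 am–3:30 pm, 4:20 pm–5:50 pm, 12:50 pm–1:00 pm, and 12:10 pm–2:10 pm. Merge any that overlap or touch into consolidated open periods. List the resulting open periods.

11:10 am–3:30 pm, 4:20 pm–5:50 pm

Sort by start: 11:10 am–3:30 pm, 12:10 pm–2:10 pm, 12:50 pm–1:00 pm, 1:30 pm–2:20 pm, 4:20 pm–5:50 pm, 4:40 pm–5:00 pm, 5:20 pm–5:30 pm.
12:10 pm–2:10 pm overlaps/touches 11:10 am–3:30 pm → extend to 11:10 am–3:30 pm.
12:50 pm–1:00 pm overlaps/touches 11:10 am–3:30 pm → extend to 11:10 am–3:30 pm.
1:30 pm–2:20 pm overlaps/touches 11:10 am–3:30 pm → extend to 11:10 am–3:30 pm.
4:20 pm–5:50 pm is disjoint → start new block.
4:40 pm–5:00 pm overlaps/touches 4:20 pm–5:50 pm → extend to 4:20 pm–5:50 pm.
5:20 pm–5:30 pm overlaps/touches 4:20 pm–5:50 pm → extend to 4:20 pm–5:50 pm.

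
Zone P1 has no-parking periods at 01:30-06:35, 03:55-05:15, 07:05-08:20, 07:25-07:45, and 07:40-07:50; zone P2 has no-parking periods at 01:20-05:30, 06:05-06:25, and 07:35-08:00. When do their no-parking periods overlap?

01:30–05:30, 06:05–06:25, 07:35–08:00

A, merged: 01:30–06:35, 07:05–08:20.
01:30–06:35 ∩ B → 01:30–05:30, 06:05–06:25.
07:05–08:20 ∩ B → 07:35–08:00.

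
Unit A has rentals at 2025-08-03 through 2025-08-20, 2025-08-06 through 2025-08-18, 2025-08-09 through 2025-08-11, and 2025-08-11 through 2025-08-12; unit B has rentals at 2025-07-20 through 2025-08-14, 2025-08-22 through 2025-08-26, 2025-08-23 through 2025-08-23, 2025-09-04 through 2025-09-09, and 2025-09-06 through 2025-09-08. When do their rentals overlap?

A, merged: 2025-08-03 through 2025-08-20.
B, merged: 2025-07-20 through 2025-08-14, 2025-08-22 through 2025-08-26, 2025-09-04 through 2025-09-09.
2025-08-03 through 2025-08-20 meets the second set on 2025-08-03 through 2025-08-14.

2025-08-03 through 2025-08-14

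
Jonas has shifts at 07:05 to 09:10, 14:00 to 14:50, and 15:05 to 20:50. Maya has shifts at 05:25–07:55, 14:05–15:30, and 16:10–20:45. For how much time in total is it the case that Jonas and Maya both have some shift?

6 h 35 min

A ∩ B = 07:05–07:55, 14:05–14:50, 15:05–15:30, 16:10–20:45.
Total: 50 min + 45 min + 25 min + 4 h 35 min = 6 h 35 min.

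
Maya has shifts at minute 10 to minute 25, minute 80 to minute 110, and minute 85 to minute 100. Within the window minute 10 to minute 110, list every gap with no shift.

minute 25 to minute 80

Covered (merged): minute 10 to minute 25, minute 80 to minute 110.
Uncovered inside minute 10 to minute 110: minute 25 to minute 80.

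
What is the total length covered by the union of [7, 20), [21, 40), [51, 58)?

39

Merged: [7, 20), [21, 40), [51, 58).
Lengths: 13 + 19 + 7 = 39.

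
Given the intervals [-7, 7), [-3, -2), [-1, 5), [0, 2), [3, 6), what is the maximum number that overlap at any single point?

3

At 0, 3 of the intervals are simultaneously active.
No point has more.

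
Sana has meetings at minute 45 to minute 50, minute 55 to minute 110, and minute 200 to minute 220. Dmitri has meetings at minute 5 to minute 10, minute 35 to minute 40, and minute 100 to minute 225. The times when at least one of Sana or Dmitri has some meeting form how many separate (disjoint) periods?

A ∪ B = minute 5 to minute 10, minute 35 to minute 40, minute 45 to minute 50, minute 55 to minute 225.
That is 4 disjoint pieces.

4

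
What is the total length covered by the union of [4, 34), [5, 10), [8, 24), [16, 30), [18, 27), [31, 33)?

Merged: [4, 34).
Length: 30.

30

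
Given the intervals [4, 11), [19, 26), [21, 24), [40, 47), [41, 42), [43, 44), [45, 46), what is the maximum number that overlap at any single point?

2

Walk the sorted start/end points keeping a running depth.
The depth first hits 2 at 21.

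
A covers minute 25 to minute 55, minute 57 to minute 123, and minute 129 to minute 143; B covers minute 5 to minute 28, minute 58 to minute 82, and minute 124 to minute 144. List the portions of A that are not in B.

minute 28 to minute 55, minute 57 to minute 58, minute 82 to minute 123

minute 25 to minute 55 with B removed leaves minute 28 to minute 55.
minute 57 to minute 123 with B removed leaves minute 57 to minute 58, minute 82 to minute 123.
minute 129 to minute 143 lies entirely inside B → drops out.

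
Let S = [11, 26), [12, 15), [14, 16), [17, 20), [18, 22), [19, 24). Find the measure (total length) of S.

Merged: [11, 26).
Length: 15.

15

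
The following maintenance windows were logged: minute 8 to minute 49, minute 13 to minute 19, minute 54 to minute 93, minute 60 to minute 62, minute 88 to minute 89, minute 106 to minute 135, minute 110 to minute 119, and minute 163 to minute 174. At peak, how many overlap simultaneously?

2

Walk the sorted start/end points keeping a running depth.
The depth first hits 2 at minute 13.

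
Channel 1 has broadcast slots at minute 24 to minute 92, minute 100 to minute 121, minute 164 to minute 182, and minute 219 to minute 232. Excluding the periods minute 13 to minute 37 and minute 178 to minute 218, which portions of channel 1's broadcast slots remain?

minute 24 to minute 92 with B removed leaves minute 37 to minute 92.
minute 100 to minute 121 is untouched.
minute 164 to minute 182 with B removed leaves minute 164 to minute 178.
minute 219 to minute 232 is untouched.

minute 37 to minute 92, minute 100 to minute 121, minute 164 to minute 178, minute 219 to minute 232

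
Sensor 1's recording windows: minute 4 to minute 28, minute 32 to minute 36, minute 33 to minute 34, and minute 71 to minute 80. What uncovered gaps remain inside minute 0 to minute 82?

The merged coverage is minute 4 to minute 28, minute 32 to minute 36, minute 71 to minute 80.
Uncovered inside minute 0 to minute 82: minute 0 to minute 4, minute 28 to minute 32, minute 36 to minute 71, minute 80 to minute 82.

minute 0 to minute 4, minute 28 to minute 32, minute 36 to minute 71, minute 80 to minute 82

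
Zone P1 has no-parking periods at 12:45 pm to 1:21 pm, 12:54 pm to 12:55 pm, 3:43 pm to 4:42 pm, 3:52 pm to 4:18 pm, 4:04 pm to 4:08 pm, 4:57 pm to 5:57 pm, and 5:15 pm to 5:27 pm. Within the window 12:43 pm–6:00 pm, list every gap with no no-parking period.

The merged coverage is 12:45 pm-1:21 pm, 3:43 pm-4:42 pm, 4:57 pm-5:57 pm.
Uncovered inside 12:43 pm-6:00 pm: 12:43 pm-12:45 pm, 1:21 pm-3:43 pm, 4:42 pm-4:57 pm, 5:57 pm-6:00 pm.

12:43 pm-12:45 pm, 1:21 pm-3:43 pm, 4:42 pm-4:57 pm, 5:57 pm-6:00 pm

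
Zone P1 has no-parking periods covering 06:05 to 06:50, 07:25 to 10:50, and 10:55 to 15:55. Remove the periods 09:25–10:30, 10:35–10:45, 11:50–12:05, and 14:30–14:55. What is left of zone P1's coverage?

06:05–06:50, 07:25–09:25, 10:30–10:35, 10:45–10:50, 10:55–11:50, 12:05–14:30, 14:55–15:55

06:05–06:50 is untouched.
07:25–10:50 with B removed leaves 07:25–09:25, 10:30–10:35, 10:45–10:50.
10:55–15:55 with B removed leaves 10:55–11:50, 12:05–14:30, 14:55–15:55.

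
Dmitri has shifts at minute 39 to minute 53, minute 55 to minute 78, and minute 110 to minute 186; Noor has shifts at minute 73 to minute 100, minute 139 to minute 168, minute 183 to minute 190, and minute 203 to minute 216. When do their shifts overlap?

minute 73 to minute 78, minute 139 to minute 168, minute 183 to minute 186

minute 39 to minute 53 falls entirely outside B.
minute 55 to minute 78 overlaps B on minute 73 to minute 78.
minute 110 to minute 186 overlaps B on minute 139 to minute 168, minute 183 to minute 186.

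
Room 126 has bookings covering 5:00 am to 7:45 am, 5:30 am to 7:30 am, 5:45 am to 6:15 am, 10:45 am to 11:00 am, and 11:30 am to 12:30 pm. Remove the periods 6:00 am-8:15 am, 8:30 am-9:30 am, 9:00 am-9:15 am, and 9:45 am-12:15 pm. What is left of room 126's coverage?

First set merges to 5:00 am-7:45 am, 10:45 am-11:00 am, 11:30 am-12:30 pm.
Second set merges to 6:00 am-8:15 am, 8:30 am-9:30 am, 9:45 am-12:15 pm.
5:00 am-7:45 am \ B = 5:00 am-6:00 am.
10:45 am-11:00 am: entirely removed.
11:30 am-12:30 pm \ B = 12:15 pm-12:30 pm.

5:00 am-6:00 am, 12:15 pm-12:30 pm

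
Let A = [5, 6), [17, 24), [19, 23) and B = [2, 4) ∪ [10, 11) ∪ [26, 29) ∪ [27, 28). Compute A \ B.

Merge the first list: [5, 6), [17, 24).
Merge the second list: [2, 4), [10, 11), [26, 29).
[5, 6): no B overlap → unchanged.
[17, 24): no B overlap → unchanged.

[5, 6) ∪ [17, 24)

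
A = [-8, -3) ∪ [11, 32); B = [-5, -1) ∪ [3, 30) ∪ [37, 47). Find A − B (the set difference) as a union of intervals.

[-8, -5) ∪ [30, 32)

[-8, -3) with B removed leaves [-8, -5).
[11, 32) with B removed leaves [30, 32).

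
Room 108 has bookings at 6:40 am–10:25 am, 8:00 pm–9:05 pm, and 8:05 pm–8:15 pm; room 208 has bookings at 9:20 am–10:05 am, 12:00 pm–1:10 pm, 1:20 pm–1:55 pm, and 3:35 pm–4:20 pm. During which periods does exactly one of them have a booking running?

Merge the first list: 6:40 am-10:25 am, 8:00 pm-9:05 pm.
A but not B: 6:40 am-9:20 am, 10:05 am-10:25 am, 8:00 pm-9:05 pm.
B but not A: 12:00 pm-1:10 pm, 1:20 pm-1:55 pm, 3:35 pm-4:20 pm.
Combining gives A △ B.

6:40 am-9:20 am, 10:05 am-10:25 am, 12:00 pm-1:10 pm, 1:20 pm-1:55 pm, 3:35 pm-4:20 pm, 8:00 pm-9:05 pm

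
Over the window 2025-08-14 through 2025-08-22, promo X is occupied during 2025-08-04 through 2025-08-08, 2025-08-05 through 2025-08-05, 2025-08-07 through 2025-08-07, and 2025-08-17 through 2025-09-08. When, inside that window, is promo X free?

Covered (merged): 2025-08-04 through 2025-08-08, 2025-08-17 through 2025-09-08.
Gaps within 2025-08-14 through 2025-08-22: 2025-08-14 through 2025-08-16.

2025-08-14 through 2025-08-16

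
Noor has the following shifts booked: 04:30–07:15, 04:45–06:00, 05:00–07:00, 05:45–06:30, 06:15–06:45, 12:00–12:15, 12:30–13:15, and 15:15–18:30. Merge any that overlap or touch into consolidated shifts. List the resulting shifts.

04:30–07:15, 12:00–12:15, 12:30–13:15, 15:15–18:30

04:45–06:00 overlaps/touches 04:30–07:15 → extend to 04:30–07:15.
05:00–07:00 overlaps/touches 04:30–07:15 → extend to 04:30–07:15.
05:45–06:30 overlaps/touches 04:30–07:15 → extend to 04:30–07:15.
06:15–06:45 overlaps/touches 04:30–07:15 → extend to 04:30–07:15.
12:00–12:15 is disjoint → start new block.
12:30–13:15 is disjoint → start new block.
15:15–18:30 is disjoint → start new block.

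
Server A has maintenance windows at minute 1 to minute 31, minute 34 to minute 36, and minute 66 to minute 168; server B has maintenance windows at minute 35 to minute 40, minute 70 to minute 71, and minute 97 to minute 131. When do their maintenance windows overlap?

minute 1 to minute 31 meets no B interval.
minute 34 to minute 36 ∩ B → minute 35 to minute 36.
minute 66 to minute 168 ∩ B → minute 70 to minute 71, minute 97 to minute 131.

minute 35 to minute 36, minute 70 to minute 71, minute 97 to minute 131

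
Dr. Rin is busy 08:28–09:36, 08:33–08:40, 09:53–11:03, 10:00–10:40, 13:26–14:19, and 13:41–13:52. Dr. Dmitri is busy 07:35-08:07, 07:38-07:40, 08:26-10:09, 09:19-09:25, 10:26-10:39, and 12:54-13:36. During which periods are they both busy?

First set merges to 08:28-09:36, 09:53-11:03, 13:26-14:19.
Second set merges to 07:35-08:07, 08:26-10:09, 10:26-10:39, 12:54-13:36.
08:28-09:36 overlaps B on 08:28-09:36.
09:53-11:03 overlaps B on 09:53-10:09, 10:26-10:39.
13:26-14:19 overlaps B on 13:26-13:36.

08:28-09:36, 09:53-10:09, 10:26-10:39, 13:26-13:36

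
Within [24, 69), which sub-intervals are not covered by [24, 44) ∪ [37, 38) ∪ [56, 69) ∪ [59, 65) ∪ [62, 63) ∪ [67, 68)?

After merging, the occupied span is [24, 44), [56, 69).
Gaps within [24, 69): [44, 56).

[44, 56)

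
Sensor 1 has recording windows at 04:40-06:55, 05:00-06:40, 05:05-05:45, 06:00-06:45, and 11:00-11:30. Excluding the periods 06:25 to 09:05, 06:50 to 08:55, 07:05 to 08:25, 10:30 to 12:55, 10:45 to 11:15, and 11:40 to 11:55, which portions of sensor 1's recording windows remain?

A, merged: 04:40–06:55, 11:00–11:30.
B, merged: 06:25–09:05, 10:30–12:55.
04:40–06:55 minus B → 04:40–06:25.
11:00–11:30: fully covered by B → removed.

04:40–06:25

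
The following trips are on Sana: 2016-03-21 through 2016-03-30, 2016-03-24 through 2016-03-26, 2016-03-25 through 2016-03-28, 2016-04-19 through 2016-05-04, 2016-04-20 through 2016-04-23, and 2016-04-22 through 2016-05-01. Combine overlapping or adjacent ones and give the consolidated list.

2016-03-24 through 2016-03-26 overlaps/touches 2016-03-21 through 2016-03-30 → extend to 2016-03-21 through 2016-03-30.
2016-03-25 through 2016-03-28 overlaps/touches 2016-03-21 through 2016-03-30 → extend to 2016-03-21 through 2016-03-30.
2016-04-19 through 2016-05-04 is disjoint → start new block.
2016-04-20 through 2016-04-23 overlaps/touches 2016-04-19 through 2016-05-04 → extend to 2016-04-19 through 2016-05-04.
2016-04-22 through 2016-05-01 overlaps/touches 2016-04-19 through 2016-05-04 → extend to 2016-04-19 through 2016-05-04.

2016-03-21 through 2016-03-30, 2016-04-19 through 2016-05-04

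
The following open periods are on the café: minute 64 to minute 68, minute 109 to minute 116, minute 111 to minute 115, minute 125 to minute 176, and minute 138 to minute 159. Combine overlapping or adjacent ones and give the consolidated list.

minute 109 to minute 116 is disjoint → start new block.
minute 111 to minute 115 overlaps/touches minute 109 to minute 116 → extend to minute 109 to minute 116.
minute 125 to minute 176 is disjoint → start new block.
minute 138 to minute 159 overlaps/touches minute 125 to minute 176 → extend to minute 125 to minute 176.

minute 64 to minute 68, minute 109 to minute 116, minute 125 to minute 176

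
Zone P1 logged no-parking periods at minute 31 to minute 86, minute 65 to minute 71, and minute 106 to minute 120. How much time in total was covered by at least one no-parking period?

69 minutes

Merged: minute 31 to minute 86, minute 106 to minute 120.
Lengths: 55 minutes + 14 minutes = 69 minutes.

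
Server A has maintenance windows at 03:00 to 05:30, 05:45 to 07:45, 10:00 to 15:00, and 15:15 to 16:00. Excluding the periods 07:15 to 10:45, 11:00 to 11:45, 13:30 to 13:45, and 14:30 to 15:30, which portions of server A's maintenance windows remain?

03:00–05:30 is untouched.
05:45–07:45 with B removed leaves 05:45–07:15.
10:00–15:00 with B removed leaves 10:45–11:00, 11:45–13:30, 13:45–14:30.
15:15–16:00 with B removed leaves 15:30–16:00.

03:00–05:30, 05:45–07:15, 10:45–11:00, 11:45–13:30, 13:45–14:30, 15:30–16:00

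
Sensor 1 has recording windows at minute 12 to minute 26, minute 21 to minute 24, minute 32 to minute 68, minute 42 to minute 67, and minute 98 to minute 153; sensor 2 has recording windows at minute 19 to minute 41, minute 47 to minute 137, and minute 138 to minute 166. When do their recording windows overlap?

minute 19 to minute 26, minute 32 to minute 41, minute 47 to minute 68, minute 98 to minute 137, minute 138 to minute 153

A, merged: minute 12 to minute 26, minute 32 to minute 68, minute 98 to minute 153.
minute 12 to minute 26 overlaps B on minute 19 to minute 26.
minute 32 to minute 68 overlaps B on minute 32 to minute 41, minute 47 to minute 68.
minute 98 to minute 153 overlaps B on minute 98 to minute 137, minute 138 to minute 153.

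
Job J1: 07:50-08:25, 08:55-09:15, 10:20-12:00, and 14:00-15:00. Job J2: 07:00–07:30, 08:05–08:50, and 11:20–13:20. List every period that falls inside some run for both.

07:50–08:25 meets the second set on 08:05–08:25.
08:55–09:15: no overlap with the second set.
10:20–12:00 meets the second set on 11:20–12:00.
14:00–15:00: no overlap with the second set.

08:05–08:25, 11:20–12:00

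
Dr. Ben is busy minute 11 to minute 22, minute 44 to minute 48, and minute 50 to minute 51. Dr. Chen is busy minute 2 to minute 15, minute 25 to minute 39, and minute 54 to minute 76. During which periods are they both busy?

minute 11 to minute 22 overlaps B on minute 11 to minute 15.
minute 44 to minute 48 falls entirely outside B.
minute 50 to minute 51 falls entirely outside B.

minute 11 to minute 15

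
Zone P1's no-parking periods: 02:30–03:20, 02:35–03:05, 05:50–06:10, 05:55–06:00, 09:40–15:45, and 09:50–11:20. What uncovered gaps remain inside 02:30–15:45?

03:20-05:50, 06:10-09:40

The merged coverage is 02:30-03:20, 05:50-06:10, 09:40-15:45.
Gaps within 02:30-15:45: 03:20-05:50, 06:10-09:40.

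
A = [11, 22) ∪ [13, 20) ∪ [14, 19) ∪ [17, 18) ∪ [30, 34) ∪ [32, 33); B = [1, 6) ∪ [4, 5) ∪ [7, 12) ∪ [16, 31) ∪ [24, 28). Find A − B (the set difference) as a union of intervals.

A, merged: [11, 22), [30, 34).
B, merged: [1, 6), [7, 12), [16, 31).
[11, 22) with B removed leaves [12, 16).
[30, 34) with B removed leaves [31, 34).

[12, 16) ∪ [31, 34)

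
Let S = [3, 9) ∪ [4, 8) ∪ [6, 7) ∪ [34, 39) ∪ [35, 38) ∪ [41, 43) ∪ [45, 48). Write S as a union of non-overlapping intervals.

[4, 8) overlaps/touches [3, 9) → extend to [3, 9).
[6, 7) overlaps/touches [3, 9) → extend to [3, 9).
[34, 39) is disjoint → start new block.
[35, 38) overlaps/touches [34, 39) → extend to [34, 39).
[41, 43) is disjoint → start new block.
[45, 48) is disjoint → start new block.

[3, 9) ∪ [34, 39) ∪ [41, 43) ∪ [45, 48)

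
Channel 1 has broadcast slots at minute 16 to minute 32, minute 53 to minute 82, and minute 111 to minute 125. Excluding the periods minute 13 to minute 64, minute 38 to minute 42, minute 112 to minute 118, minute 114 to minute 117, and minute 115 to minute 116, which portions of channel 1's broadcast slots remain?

minute 64 to minute 82, minute 111 to minute 112, minute 118 to minute 125

Second set merges to minute 13 to minute 64, minute 112 to minute 118.
minute 16 to minute 32 lies entirely inside B → drops out.
minute 53 to minute 82 with B removed leaves minute 64 to minute 82.
minute 111 to minute 125 with B removed leaves minute 111 to minute 112, minute 118 to minute 125.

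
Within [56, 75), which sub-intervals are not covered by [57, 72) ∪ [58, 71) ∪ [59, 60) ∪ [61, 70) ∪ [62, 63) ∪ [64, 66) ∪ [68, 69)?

After merging, the occupied span is [57, 72).
Uncovered inside [56, 75): [56, 57), [72, 75).

[56, 57) ∪ [72, 75)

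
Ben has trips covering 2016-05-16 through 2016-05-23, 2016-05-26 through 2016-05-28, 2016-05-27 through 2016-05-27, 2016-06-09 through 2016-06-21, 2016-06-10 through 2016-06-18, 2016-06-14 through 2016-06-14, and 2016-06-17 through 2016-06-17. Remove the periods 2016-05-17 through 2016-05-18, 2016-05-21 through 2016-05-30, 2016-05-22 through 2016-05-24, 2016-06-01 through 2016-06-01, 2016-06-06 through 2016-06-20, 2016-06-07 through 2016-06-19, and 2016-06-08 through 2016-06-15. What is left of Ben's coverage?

2016-05-16 through 2016-05-16, 2016-05-19 through 2016-05-20, 2016-06-21 through 2016-06-21

A, merged: 2016-05-16 through 2016-05-23, 2016-05-26 through 2016-05-28, 2016-06-09 through 2016-06-21.
B, merged: 2016-05-17 through 2016-05-18, 2016-05-21 through 2016-05-30, 2016-06-01 through 2016-06-01, 2016-06-06 through 2016-06-20.
2016-05-16 through 2016-05-23 \ B = 2016-05-16 through 2016-05-16, 2016-05-19 through 2016-05-20.
2016-05-26 through 2016-05-28: entirely removed.
2016-06-09 through 2016-06-21 \ B = 2016-06-21 through 2016-06-21.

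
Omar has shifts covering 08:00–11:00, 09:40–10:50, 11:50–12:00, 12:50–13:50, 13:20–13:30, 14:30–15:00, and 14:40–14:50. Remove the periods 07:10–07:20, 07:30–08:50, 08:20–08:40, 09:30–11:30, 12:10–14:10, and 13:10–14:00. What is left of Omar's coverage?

A, merged: 08:00-11:00, 11:50-12:00, 12:50-13:50, 14:30-15:00.
B, merged: 07:10-07:20, 07:30-08:50, 09:30-11:30, 12:10-14:10.
08:00-11:00 \ B = 08:50-09:30.
11:50-12:00: nothing removed.
12:50-13:50: entirely removed.
14:30-15:00: nothing removed.

08:50-09:30, 11:50-12:00, 14:30-15:00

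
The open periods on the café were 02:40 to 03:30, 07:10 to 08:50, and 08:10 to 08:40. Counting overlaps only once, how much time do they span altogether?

2 h 30 min

Merged: 02:40–03:30, 07:10–08:50.
Lengths: 50 min + 1 h 40 min = 2 h 30 min.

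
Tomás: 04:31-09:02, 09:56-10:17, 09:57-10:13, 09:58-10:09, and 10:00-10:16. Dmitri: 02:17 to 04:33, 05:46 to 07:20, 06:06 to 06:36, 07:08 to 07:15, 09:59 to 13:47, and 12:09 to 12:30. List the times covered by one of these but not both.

02:17–04:31, 04:33–05:46, 07:20–09:02, 09:56–09:59, 10:17–13:47

A, merged: 04:31–09:02, 09:56–10:17.
B, merged: 02:17–04:33, 05:46–07:20, 09:59–13:47.
A but not B: 04:33–05:46, 07:20–09:02, 09:56–09:59.
B but not A: 02:17–04:31, 10:17–13:47.
Combining gives A △ B.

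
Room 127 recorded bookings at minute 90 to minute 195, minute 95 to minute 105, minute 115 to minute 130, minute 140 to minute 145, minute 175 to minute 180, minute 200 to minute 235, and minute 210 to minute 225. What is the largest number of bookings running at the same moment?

2

Walk the sorted start/end points keeping a running depth.
The depth first hits 2 at minute 95.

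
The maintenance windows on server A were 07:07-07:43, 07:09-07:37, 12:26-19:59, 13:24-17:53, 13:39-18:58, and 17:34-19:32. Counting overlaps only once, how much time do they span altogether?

8 h 9 min

Merged: 07:07–07:43, 12:26–19:59.
Lengths: 36 min + 7 h 33 min = 8 h 9 min.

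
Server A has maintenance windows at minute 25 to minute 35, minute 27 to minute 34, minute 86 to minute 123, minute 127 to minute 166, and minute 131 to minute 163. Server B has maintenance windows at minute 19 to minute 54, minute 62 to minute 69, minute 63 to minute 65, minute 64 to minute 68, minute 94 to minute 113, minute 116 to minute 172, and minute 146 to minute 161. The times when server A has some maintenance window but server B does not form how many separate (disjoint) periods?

First set merges to minute 25 to minute 35, minute 86 to minute 123, minute 127 to minute 166.
Second set merges to minute 19 to minute 54, minute 62 to minute 69, minute 94 to minute 113, minute 116 to minute 172.
A \ B = minute 86 to minute 94, minute 113 to minute 116.
That is 2 disjoint pieces.

2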